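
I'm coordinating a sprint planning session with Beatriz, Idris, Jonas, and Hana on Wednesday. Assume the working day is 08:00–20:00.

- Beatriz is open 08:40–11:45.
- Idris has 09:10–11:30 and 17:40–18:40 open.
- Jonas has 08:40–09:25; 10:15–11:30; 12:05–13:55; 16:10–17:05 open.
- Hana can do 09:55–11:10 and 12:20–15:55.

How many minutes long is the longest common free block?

55

Beatriz ∩ Idris: 09:10-11:30.
Beatriz ∩ Idris ∩ Jonas: 09:10-09:25, 10:15-11:30.
Beatriz ∩ Idris ∩ Jonas ∩ Hana: 10:15-11:10.
The longest is 10:15-11:10 at 55 minutes.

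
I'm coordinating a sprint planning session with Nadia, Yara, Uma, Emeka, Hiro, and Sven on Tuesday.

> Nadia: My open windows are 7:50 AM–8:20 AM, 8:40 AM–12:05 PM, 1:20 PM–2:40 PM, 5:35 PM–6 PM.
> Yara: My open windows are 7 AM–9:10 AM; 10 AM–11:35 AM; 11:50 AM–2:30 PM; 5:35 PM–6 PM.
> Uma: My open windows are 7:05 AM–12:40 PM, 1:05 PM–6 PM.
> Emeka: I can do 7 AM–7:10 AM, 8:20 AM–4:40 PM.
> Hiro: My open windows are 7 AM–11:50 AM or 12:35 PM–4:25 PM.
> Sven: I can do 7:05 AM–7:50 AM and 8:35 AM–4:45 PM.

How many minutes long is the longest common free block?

95

Nadia ∩ Yara: 07:50-08:20, 08:40-09:10, 10:00-11:35, 11:50-12:05, 13:20-14:30, 17:35-18:00.
Nadia ∩ Yara ∩ Uma: 07:50-08:20, 08:40-09:10, 10:00-11:35, 11:50-12:05, 13:20-14:30, 17:35-18:00.
Nadia ∩ Yara ∩ Uma ∩ Emeka: 08:40-09:10, 10:00-11:35, 11:50-12:05, 13:20-14:30.
Nadia ∩ Yara ∩ Uma ∩ Emeka ∩ Hiro: 08:40-09:10, 10:00-11:35, 13:20-14:30.
Nadia ∩ Yara ∩ Uma ∩ Emeka ∩ Hiro ∩ Sven: 08:40-09:10, 10:00-11:35, 13:20-14:30.
So the common availability across everyone is 08:40-09:10, 10:00-11:35, 13:20-14:30.
The longest is 10:00-11:35 at 95 minutes.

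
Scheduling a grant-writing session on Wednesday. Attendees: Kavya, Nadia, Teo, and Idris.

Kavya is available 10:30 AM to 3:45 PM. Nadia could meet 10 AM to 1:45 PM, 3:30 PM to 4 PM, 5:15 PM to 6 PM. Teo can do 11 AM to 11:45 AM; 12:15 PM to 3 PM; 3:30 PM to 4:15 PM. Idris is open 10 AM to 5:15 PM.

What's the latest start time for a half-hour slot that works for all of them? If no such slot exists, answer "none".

Kavya ∩ Nadia: 10:30-13:45, 15:30-15:45.
Kavya ∩ Nadia ∩ Teo: 11:00-11:45, 12:15-13:45, 15:30-15:45.
Kavya ∩ Nadia ∩ Teo ∩ Idris: 11:00-11:45, 12:15-13:45, 15:30-15:45.
Those are the intersection windows.
The last common window of at least 30 minutes is 12:15-13:45; a 30-minute meeting can start as late as 13:15 and still end by 13:45.

13:15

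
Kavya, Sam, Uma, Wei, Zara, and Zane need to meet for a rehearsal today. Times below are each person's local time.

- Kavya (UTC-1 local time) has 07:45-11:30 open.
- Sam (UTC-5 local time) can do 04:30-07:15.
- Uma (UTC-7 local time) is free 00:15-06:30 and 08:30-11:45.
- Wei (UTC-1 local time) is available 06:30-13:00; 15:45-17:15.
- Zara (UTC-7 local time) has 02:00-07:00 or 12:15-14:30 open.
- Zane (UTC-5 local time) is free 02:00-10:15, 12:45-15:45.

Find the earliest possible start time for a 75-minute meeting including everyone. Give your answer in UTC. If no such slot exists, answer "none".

Kavya in UTC: 08:45-12:30 (add 1h to convert from UTC-1).
Sam in UTC: 09:30-12:15 (add 5h to convert from UTC-5).
Uma in UTC: 07:15-13:30, 15:30-18:45 (add 7h to convert from UTC-7).
Wei in UTC: 07:30-14:00, 16:45-18:15 (add 1h to convert from UTC-1).
Zara in UTC: 09:00-14:00, 19:15-21:30 (add 7h to convert from UTC-7).
Zane in UTC: 07:00-15:15, 17:45-20:45 (add 5h to convert from UTC-5).
Kavya ∩ Sam: 09:30-12:15.
Kavya ∩ Sam ∩ Uma: 09:30-12:15.
Kavya ∩ Sam ∩ Uma ∩ Wei: 09:30-12:15.
Kavya ∩ Sam ∩ Uma ∩ Wei ∩ Zara: 09:30-12:15.
Kavya ∩ Sam ∩ Uma ∩ Wei ∩ Zara ∩ Zane: 09:30-12:15.
The first common window of at least 75 minutes is 09:30-12:15, so the earliest start is 09:30.

09:30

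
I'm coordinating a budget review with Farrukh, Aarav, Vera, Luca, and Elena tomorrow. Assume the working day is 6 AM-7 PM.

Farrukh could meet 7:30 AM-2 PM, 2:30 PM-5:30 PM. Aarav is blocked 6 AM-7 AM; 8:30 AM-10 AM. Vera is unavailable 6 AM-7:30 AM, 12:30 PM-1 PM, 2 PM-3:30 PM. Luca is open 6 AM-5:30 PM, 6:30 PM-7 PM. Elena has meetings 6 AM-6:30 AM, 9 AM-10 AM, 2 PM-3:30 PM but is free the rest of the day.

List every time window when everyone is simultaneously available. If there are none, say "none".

07:30-08:30, 10:00-12:30, 13:00-14:00, 15:30-17:30

Farrukh free: 07:30-14:00, 14:30-17:30.
Aarav free: 07:00-08:30, 10:00-19:00 (invert busy blocks within the working day).
Vera free: 07:30-12:30, 13:00-14:00, 15:30-19:00 (invert busy blocks within the working day).
Luca free: 06:00-17:30, 18:30-19:00.
Elena free: 06:30-09:00, 10:00-14:00, 15:30-19:00 (invert busy blocks within the working day).
Farrukh ∩ Aarav: 07:30-08:30, 10:00-14:00, 14:30-17:30.
Farrukh ∩ Aarav ∩ Vera: 07:30-08:30, 10:00-12:30, 13:00-14:00, 15:30-17:30.
Farrukh ∩ Aarav ∩ Vera ∩ Luca: 07:30-08:30, 10:00-12:30, 13:00-14:00, 15:30-17:30.
Farrukh ∩ Aarav ∩ Vera ∩ Luca ∩ Elena: 07:30-08:30, 10:00-12:30, 13:00-14:00, 15:30-17:30.
So the common availability across everyone is 07:30-08:30, 10:00-12:30, 13:00-14:00, 15:30-17:30.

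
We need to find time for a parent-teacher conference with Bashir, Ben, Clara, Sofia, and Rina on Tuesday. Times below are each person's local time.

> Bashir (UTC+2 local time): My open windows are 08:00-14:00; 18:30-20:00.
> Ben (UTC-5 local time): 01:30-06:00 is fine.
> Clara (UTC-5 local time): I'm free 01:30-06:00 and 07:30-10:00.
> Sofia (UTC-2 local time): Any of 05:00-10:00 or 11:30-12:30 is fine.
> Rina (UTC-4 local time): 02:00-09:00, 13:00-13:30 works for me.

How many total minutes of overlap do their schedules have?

240

Bashir in UTC: 06:00-12:00, 16:30-18:00 (subtract 2h to convert from UTC+2).
Ben in UTC: 06:30-11:00 (add 5h to convert from UTC-5).
Clara in UTC: 06:30-11:00, 12:30-15:00 (add 5h to convert from UTC-5).
Sofia in UTC: 07:00-12:00, 13:30-14:30 (add 2h to convert from UTC-2).
Rina in UTC: 06:00-13:00, 17:00-17:30 (add 4h to convert from UTC-4).
Bashir ∩ Ben: 06:30-11:00.
Bashir ∩ Ben ∩ Clara: 06:30-11:00.
Bashir ∩ Ben ∩ Clara ∩ Sofia: 07:00-11:00.
Bashir ∩ Ben ∩ Clara ∩ Sofia ∩ Rina: 07:00-11:00.
That's a single block of 240 minutes.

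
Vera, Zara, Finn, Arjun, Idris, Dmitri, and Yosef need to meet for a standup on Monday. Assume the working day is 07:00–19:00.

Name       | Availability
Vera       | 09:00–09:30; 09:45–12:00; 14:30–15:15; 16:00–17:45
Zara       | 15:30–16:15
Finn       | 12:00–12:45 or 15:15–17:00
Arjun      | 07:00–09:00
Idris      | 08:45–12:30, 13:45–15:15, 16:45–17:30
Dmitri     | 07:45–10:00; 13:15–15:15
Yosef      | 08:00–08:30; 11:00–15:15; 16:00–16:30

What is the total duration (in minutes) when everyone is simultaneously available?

Vera ∩ Zara: 16:00-16:15.
Vera ∩ Zara ∩ Finn: 16:00-16:15.
Vera ∩ Zara ∩ Finn ∩ Arjun: ∅.
Vera ∩ Zara ∩ Finn ∩ Arjun ∩ Idris: ∅.
Vera ∩ Zara ∩ Finn ∩ Arjun ∩ Idris ∩ Dmitri: ∅.
Vera ∩ Zara ∩ Finn ∩ Arjun ∩ Idris ∩ Dmitri ∩ Yosef: ∅.
There is no time when everyone is free.
There is no common window, so the total is 0 minutes.

0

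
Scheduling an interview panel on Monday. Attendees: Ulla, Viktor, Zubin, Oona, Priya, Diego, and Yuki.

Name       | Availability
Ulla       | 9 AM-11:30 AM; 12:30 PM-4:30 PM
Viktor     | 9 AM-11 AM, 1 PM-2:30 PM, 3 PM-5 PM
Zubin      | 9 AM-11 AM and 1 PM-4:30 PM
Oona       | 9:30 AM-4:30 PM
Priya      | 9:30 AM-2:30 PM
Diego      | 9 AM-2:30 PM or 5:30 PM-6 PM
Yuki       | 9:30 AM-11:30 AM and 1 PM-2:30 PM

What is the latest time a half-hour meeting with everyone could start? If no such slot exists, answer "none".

Ulla ∩ Viktor: 09:00-11:00, 13:00-14:30, 15:00-16:30.
Ulla ∩ Viktor ∩ Zubin: 09:00-11:00, 13:00-14:30, 15:00-16:30.
Ulla ∩ Viktor ∩ Zubin ∩ Oona: 09:30-11:00, 13:00-14:30, 15:00-16:30.
Ulla ∩ Viktor ∩ Zubin ∩ Oona ∩ Priya: 09:30-11:00, 13:00-14:30.
Ulla ∩ Viktor ∩ Zubin ∩ Oona ∩ Priya ∩ Diego: 09:30-11:00, 13:00-14:30.
Ulla ∩ Viktor ∩ Zubin ∩ Oona ∩ Priya ∩ Diego ∩ Yuki: 09:30-11:00, 13:00-14:30.
The last common window of at least 30 minutes is 13:00-14:30; a 30-minute meeting can start as late as 14:00 and still end by 14:30.

14:00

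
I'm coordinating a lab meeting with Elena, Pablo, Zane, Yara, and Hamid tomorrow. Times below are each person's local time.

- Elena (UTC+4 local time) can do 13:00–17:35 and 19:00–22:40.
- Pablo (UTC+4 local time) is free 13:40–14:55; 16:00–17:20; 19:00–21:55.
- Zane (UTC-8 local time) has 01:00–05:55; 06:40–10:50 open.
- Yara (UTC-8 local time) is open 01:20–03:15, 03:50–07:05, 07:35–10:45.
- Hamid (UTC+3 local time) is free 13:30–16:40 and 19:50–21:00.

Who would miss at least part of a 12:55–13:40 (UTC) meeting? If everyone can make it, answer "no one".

Elena, Pablo

Elena in UTC: 09:00-13:35, 15:00-18:40 (subtract 4h to convert from UTC+4).
Pablo in UTC: 09:40-10:55, 12:00-13:20, 15:00-17:55 (subtract 4h to convert from UTC+4).
Zane in UTC: 09:00-13:55, 14:40-18:50 (add 8h to convert from UTC-8).
Yara in UTC: 09:20-11:15, 11:50-15:05, 15:35-18:45 (add 8h to convert from UTC-8).
Hamid in UTC: 10:30-13:40, 16:50-18:00 (subtract 3h to convert from UTC+3).
Elena: not fully free for 12:55-13:40. Pablo: not fully free for 12:55-13:40. Zane: free for 12:55-13:40. Yara: free for 12:55-13:40. Hamid: free for 12:55-13:40.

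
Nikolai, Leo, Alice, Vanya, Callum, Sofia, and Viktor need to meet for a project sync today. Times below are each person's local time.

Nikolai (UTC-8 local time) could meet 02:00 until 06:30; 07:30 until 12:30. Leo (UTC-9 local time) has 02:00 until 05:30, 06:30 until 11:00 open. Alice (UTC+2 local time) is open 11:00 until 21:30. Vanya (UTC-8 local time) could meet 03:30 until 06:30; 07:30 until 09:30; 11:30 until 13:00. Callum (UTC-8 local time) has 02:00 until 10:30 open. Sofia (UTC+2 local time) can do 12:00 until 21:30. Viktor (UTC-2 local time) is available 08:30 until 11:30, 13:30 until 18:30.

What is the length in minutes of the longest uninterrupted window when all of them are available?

Nikolai in UTC: 10:00-14:30, 15:30-20:30 (add 8h to convert from UTC-8).
Leo in UTC: 11:00-14:30, 15:30-20:00 (add 9h to convert from UTC-9).
Alice in UTC: 09:00-19:30 (subtract 2h to convert from UTC+2).
Vanya in UTC: 11:30-14:30, 15:30-17:30, 19:30-21:00 (add 8h to convert from UTC-8).
Callum in UTC: 10:00-18:30 (add 8h to convert from UTC-8).
Sofia in UTC: 10:00-19:30 (subtract 2h to convert from UTC+2).
Viktor in UTC: 10:30-13:30, 15:30-20:30 (add 2h to convert from UTC-2).
Nikolai ∩ Leo: 11:00-14:30, 15:30-20:00.
Nikolai ∩ Leo ∩ Alice: 11:00-14:30, 15:30-19:30.
Nikolai ∩ Leo ∩ Alice ∩ Vanya: 11:30-14:30, 15:30-17:30.
Nikolai ∩ Leo ∩ Alice ∩ Vanya ∩ Callum: 11:30-14:30, 15:30-17:30.
Nikolai ∩ Leo ∩ Alice ∩ Vanya ∩ Callum ∩ Sofia: 11:30-14:30, 15:30-17:30.
Nikolai ∩ Leo ∩ Alice ∩ Vanya ∩ Callum ∩ Sofia ∩ Viktor: 11:30-13:30, 15:30-17:30.
Those are the intersection windows.
The longest is 11:30-13:30 at 120 minutes.

120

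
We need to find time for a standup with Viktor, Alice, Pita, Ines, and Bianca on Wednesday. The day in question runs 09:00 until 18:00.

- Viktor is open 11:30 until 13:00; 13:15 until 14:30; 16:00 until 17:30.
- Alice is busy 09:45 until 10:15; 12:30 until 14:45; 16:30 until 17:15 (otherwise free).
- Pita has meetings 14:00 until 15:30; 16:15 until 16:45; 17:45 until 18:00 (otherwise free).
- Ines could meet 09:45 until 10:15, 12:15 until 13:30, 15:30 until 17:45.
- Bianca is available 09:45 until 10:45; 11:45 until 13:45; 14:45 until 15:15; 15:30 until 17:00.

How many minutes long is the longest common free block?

Viktor free: 11:30-13:00, 13:15-14:30, 16:00-17:30.
Alice free: 09:00-09:45, 10:15-12:30, 14:45-16:30, 17:15-18:00 (invert busy blocks within the working day).
Pita free: 09:00-14:00, 15:30-16:15, 16:45-17:45 (invert busy blocks within the working day).
Ines free: 09:45-10:15, 12:15-13:30, 15:30-17:45.
Bianca free: 09:45-10:45, 11:45-13:45, 14:45-15:15, 15:30-17:00.
Viktor ∩ Alice: 11:30-12:30, 16:00-16:30, 17:15-17:30.
Viktor ∩ Alice ∩ Pita: 11:30-12:30, 16:00-16:15, 17:15-17:30.
Viktor ∩ Alice ∩ Pita ∩ Ines: 12:15-12:30, 16:00-16:15, 17:15-17:30.
Viktor ∩ Alice ∩ Pita ∩ Ines ∩ Bianca: 12:15-12:30, 16:00-16:15.
The longest is 12:15-12:30 at 15 minutes.

15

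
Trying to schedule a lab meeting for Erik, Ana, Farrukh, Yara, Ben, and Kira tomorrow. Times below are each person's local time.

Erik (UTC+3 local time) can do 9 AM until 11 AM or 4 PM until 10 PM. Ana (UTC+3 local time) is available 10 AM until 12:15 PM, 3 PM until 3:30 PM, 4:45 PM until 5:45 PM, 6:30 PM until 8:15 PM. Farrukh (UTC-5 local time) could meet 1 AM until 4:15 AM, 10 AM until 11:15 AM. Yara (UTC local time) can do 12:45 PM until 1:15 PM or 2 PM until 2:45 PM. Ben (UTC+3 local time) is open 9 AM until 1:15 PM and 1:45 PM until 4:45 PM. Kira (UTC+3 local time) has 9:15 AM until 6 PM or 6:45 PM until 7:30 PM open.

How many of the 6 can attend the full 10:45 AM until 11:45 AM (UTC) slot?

Erik in UTC: 06:00-08:00, 13:00-19:00 (subtract 3h to convert from UTC+3).
Ana in UTC: 07:00-09:15, 12:00-12:30, 13:45-14:45, 15:30-17:15 (subtract 3h to convert from UTC+3).
Farrukh in UTC: 06:00-09:15, 15:00-16:15 (add 5h to convert from UTC-5).
Yara in UTC: 12:45-13:15, 14:00-14:45.
Ben in UTC: 06:00-10:15, 10:45-13:45 (subtract 3h to convert from UTC+3).
Kira in UTC: 06:15-15:00, 15:45-16:30 (subtract 3h to convert from UTC+3).
Ben and Kira can make the full 10:45-11:45 slot — that's 2.

2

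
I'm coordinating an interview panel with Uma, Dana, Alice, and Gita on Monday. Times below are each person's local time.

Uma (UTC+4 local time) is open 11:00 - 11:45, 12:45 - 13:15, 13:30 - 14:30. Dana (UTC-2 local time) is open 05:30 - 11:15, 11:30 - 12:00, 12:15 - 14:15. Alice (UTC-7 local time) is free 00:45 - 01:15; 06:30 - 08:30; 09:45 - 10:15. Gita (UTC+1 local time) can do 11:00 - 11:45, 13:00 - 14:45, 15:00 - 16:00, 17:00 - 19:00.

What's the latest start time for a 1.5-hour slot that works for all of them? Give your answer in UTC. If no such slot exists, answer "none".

Uma in UTC: 07:00-07:45, 08:45-09:15, 09:30-10:30 (subtract 4h to convert from UTC+4).
Dana in UTC: 07:30-13:15, 13:30-14:00, 14:15-16:15 (add 2h to convert from UTC-2).
Alice in UTC: 07:45-08:15, 13:30-15:30, 16:45-17:15 (add 7h to convert from UTC-7).
Gita in UTC: 10:00-10:45, 12:00-13:45, 14:00-15:00, 16:00-18:00 (subtract 1h to convert from UTC+1).
Uma ∩ Dana: 07:30-07:45, 08:45-09:15, 09:30-10:30.
Uma ∩ Dana ∩ Alice: ∅.
Uma ∩ Dana ∩ Alice ∩ Gita: ∅.
There is no time when everyone is free.
No common window is at least 90 minutes long.

none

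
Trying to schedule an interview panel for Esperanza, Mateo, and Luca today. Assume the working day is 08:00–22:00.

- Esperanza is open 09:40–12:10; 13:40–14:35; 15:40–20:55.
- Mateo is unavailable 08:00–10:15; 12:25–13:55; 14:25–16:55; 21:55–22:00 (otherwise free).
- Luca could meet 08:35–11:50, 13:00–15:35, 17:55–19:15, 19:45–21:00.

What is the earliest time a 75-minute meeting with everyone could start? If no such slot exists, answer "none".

Esperanza free: 09:40-12:10, 13:40-14:35, 15:40-20:55.
Mateo free: 10:15-12:25, 13:55-14:25, 16:55-21:55 (invert busy blocks within the working day).
Luca free: 08:35-11:50, 13:00-15:35, 17:55-19:15, 19:45-21:00.
Esperanza ∩ Mateo: 10:15-12:10, 13:55-14:25, 16:55-20:55.
Esperanza ∩ Mateo ∩ Luca: 10:15-11:50, 13:55-14:25, 17:55-19:15, 19:45-20:55.
So the common availability across everyone is 10:15-11:50, 13:55-14:25, 17:55-19:15, 19:45-20:55.
The first common window of at least 75 minutes is 10:15-11:50, so the earliest start is 10:15.

10:15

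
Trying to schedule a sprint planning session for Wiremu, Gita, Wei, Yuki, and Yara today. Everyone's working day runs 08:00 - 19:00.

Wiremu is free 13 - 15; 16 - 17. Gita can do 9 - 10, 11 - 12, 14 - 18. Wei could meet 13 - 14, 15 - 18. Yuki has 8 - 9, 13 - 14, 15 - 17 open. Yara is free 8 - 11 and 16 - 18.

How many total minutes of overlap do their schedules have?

60

Wiremu ∩ Gita: 14:00-15:00, 16:00-17:00.
Wiremu ∩ Gita ∩ Wei: 16:00-17:00.
Wiremu ∩ Gita ∩ Wei ∩ Yuki: 16:00-17:00.
Wiremu ∩ Gita ∩ Wei ∩ Yuki ∩ Yara: 16:00-17:00.
Those are the intersection windows.
That's a single block of 60 minutes.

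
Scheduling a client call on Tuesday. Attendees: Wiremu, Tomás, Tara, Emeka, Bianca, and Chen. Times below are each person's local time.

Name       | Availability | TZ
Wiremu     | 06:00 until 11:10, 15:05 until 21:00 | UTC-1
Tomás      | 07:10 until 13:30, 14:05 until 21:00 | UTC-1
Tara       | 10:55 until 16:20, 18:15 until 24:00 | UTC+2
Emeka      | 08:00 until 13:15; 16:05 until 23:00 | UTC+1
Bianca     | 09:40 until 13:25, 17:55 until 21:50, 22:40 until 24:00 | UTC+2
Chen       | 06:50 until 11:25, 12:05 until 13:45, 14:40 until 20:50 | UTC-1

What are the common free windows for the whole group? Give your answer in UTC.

Wiremu in UTC: 07:00-12:10, 16:05-22:00 (add 1h to convert from UTC-1).
Tomás in UTC: 08:10-14:30, 15:05-22:00 (add 1h to convert from UTC-1).
Tara in UTC: 08:55-14:20, 16:15-22:00 (subtract 2h to convert from UTC+2).
Emeka in UTC: 07:00-12:15, 15:05-22:00 (subtract 1h to convert from UTC+1).
Bianca in UTC: 07:40-11:25, 15:55-19:50, 20:40-22:00 (subtract 2h to convert from UTC+2).
Chen in UTC: 07:50-12:25, 13:05-14:45, 15:40-21:50 (add 1h to convert from UTC-1).
Wiremu ∩ Tomás: 08:10-12:10, 16:05-22:00.
Wiremu ∩ Tomás ∩ Tara: 08:55-12:10, 16:15-22:00.
Wiremu ∩ Tomás ∩ Tara ∩ Emeka: 08:55-12:10, 16:15-22:00.
Wiremu ∩ Tomás ∩ Tara ∩ Emeka ∩ Bianca: 08:55-11:25, 16:15-19:50, 20:40-22:00.
Wiremu ∩ Tomás ∩ Tara ∩ Emeka ∩ Bianca ∩ Chen: 08:55-11:25, 16:15-19:50, 20:40-21:50.
Those are the intersection windows.

08:55-11:25, 16:15-19:50, 20:40-21:50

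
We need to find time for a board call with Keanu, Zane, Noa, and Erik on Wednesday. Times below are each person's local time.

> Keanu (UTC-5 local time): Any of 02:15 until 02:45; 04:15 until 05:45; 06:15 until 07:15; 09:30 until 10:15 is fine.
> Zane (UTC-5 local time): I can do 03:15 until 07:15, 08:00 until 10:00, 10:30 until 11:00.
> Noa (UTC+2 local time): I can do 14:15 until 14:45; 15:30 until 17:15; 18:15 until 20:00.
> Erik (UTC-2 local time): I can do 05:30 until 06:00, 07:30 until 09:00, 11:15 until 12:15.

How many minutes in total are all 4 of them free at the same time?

0

Keanu in UTC: 07:15-07:45, 09:15-10:45, 11:15-12:15, 14:30-15:15 (add 5h to convert from UTC-5).
Zane in UTC: 08:15-12:15, 13:00-15:00, 15:30-16:00 (add 5h to convert from UTC-5).
Noa in UTC: 12:15-12:45, 13:30-15:15, 16:15-18:00 (subtract 2h to convert from UTC+2).
Erik in UTC: 07:30-08:00, 09:30-11:00, 13:15-14:15 (add 2h to convert from UTC-2).
Keanu ∩ Zane: 09:15-10:45, 11:15-12:15, 14:30-15:00.
Keanu ∩ Zane ∩ Noa: 14:30-15:00.
Keanu ∩ Zane ∩ Noa ∩ Erik: ∅.
There is no time when everyone is free.
There is no common window, so the total is 0 minutes.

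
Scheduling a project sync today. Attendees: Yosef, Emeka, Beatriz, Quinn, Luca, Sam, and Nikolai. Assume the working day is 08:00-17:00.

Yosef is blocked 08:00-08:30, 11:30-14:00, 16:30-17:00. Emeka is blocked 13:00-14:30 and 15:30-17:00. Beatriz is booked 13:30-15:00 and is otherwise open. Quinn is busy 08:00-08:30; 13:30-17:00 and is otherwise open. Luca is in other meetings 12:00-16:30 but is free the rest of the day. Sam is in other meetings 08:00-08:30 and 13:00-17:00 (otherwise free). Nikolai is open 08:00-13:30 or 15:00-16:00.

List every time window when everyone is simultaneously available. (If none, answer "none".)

Yosef free: 08:30-11:30, 14:00-16:30 (invert busy blocks within the working day).
Emeka free: 08:00-13:00, 14:30-15:30 (invert busy blocks within the working day).
Beatriz free: 08:00-13:30, 15:00-17:00 (invert busy blocks within the working day).
Quinn free: 08:30-13:30 (invert busy blocks within the working day).
Luca free: 08:00-12:00, 16:30-17:00 (invert busy blocks within the working day).
Sam free: 08:30-13:00 (invert busy blocks within the working day).
Nikolai free: 08:00-13:30, 15:00-16:00.
Yosef ∩ Emeka: 08:30-11:30, 14:30-15:30.
Yosef ∩ Emeka ∩ Beatriz: 08:30-11:30, 15:00-15:30.
Yosef ∩ Emeka ∩ Beatriz ∩ Quinn: 08:30-11:30.
Yosef ∩ Emeka ∩ Beatriz ∩ Quinn ∩ Luca: 08:30-11:30.
Yosef ∩ Emeka ∩ Beatriz ∩ Quinn ∩ Luca ∩ Sam: 08:30-11:30.
Yosef ∩ Emeka ∩ Beatriz ∩ Quinn ∩ Luca ∩ Sam ∩ Nikolai: 08:30-11:30.

08:30-11:30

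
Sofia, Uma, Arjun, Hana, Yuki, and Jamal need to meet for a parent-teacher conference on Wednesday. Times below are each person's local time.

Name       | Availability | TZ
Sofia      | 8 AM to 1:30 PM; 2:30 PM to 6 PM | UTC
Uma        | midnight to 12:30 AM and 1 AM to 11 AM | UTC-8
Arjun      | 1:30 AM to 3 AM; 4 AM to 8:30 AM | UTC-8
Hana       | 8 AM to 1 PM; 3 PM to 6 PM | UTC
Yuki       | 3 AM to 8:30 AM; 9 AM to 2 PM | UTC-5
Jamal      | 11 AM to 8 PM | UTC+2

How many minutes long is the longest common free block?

Sofia in UTC: 08:00-13:30, 14:30-18:00.
Uma in UTC: 08:00-08:30, 09:00-19:00 (add 8h to convert from UTC-8).
Arjun in UTC: 09:30-11:00, 12:00-16:30 (add 8h to convert from UTC-8).
Hana in UTC: 08:00-13:00, 15:00-18:00.
Yuki in UTC: 08:00-13:30, 14:00-19:00 (add 5h to convert from UTC-5).
Jamal in UTC: 09:00-18:00 (subtract 2h to convert from UTC+2).
Sofia ∩ Uma: 08:00-08:30, 09:00-13:30, 14:30-18:00.
Sofia ∩ Uma ∩ Arjun: 09:30-11:00, 12:00-13:30, 14:30-16:30.
Sofia ∩ Uma ∩ Arjun ∩ Hana: 09:30-11:00, 12:00-13:00, 15:00-16:30.
Sofia ∩ Uma ∩ Arjun ∩ Hana ∩ Yuki: 09:30-11:00, 12:00-13:00, 15:00-16:30.
Sofia ∩ Uma ∩ Arjun ∩ Hana ∩ Yuki ∩ Jamal: 09:30-11:00, 12:00-13:00, 15:00-16:30.
The longest is 09:30-11:00 at 90 minutes.

90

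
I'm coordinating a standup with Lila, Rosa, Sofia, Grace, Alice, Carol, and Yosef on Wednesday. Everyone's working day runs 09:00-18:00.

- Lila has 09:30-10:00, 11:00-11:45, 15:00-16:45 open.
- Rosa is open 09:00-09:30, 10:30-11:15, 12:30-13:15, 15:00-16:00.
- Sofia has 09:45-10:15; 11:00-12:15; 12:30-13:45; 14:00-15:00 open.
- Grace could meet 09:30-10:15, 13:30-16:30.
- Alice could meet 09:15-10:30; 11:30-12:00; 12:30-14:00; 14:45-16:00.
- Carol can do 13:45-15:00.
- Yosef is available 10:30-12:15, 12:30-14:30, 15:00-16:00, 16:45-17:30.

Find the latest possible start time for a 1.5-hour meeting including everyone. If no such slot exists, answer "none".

Lila ∩ Rosa: 11:00-11:15, 15:00-16:00.
Lila ∩ Rosa ∩ Sofia: 11:00-11:15.
Lila ∩ Rosa ∩ Sofia ∩ Grace: ∅.
Lila ∩ Rosa ∩ Sofia ∩ Grace ∩ Alice: ∅.
Lila ∩ Rosa ∩ Sofia ∩ Grace ∩ Alice ∩ Carol: ∅.
Lila ∩ Rosa ∩ Sofia ∩ Grace ∩ Alice ∩ Carol ∩ Yosef: ∅.
There is no time when everyone is free.
No common window is at least 90 minutes long.

none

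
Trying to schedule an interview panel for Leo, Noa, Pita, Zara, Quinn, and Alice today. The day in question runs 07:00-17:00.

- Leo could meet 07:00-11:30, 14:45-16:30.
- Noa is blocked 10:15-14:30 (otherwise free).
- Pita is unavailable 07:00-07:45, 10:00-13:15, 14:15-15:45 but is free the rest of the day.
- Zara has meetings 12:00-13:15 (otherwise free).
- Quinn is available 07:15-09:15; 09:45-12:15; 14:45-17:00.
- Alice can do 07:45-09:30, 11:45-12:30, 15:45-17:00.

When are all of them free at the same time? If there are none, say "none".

Leo free: 07:00-11:30, 14:45-16:30.
Noa free: 07:00-10:15, 14:30-17:00 (invert busy blocks within the working day).
Pita free: 07:45-10:00, 13:15-14:15, 15:45-17:00 (invert busy blocks within the working day).
Zara free: 07:00-12:00, 13:15-17:00 (invert busy blocks within the working day).
Quinn free: 07:15-09:15, 09:45-12:15, 14:45-17:00.
Alice free: 07:45-09:30, 11:45-12:30, 15:45-17:00.
Leo ∩ Noa: 07:00-10:15, 14:45-16:30.
Leo ∩ Noa ∩ Pita: 07:45-10:00, 15:45-16:30.
Leo ∩ Noa ∩ Pita ∩ Zara: 07:45-10:00, 15:45-16:30.
Leo ∩ Noa ∩ Pita ∩ Zara ∩ Quinn: 07:45-09:15, 09:45-10:00, 15:45-16:30.
Leo ∩ Noa ∩ Pita ∩ Zara ∩ Quinn ∩ Alice: 07:45-09:15, 15:45-16:30.

07:45-09:15, 15:45-16:30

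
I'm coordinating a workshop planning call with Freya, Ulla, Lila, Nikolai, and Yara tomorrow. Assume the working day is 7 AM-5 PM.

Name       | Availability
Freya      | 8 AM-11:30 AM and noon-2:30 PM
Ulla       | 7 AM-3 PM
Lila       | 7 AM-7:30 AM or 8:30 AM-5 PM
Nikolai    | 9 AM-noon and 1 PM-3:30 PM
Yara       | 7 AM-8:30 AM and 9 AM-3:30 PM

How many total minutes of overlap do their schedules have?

Freya ∩ Ulla: 08:00-11:30, 12:00-14:30.
Freya ∩ Ulla ∩ Lila: 08:30-11:30, 12:00-14:30.
Freya ∩ Ulla ∩ Lila ∩ Nikolai: 09:00-11:30, 13:00-14:30.
Freya ∩ Ulla ∩ Lila ∩ Nikolai ∩ Yara: 09:00-11:30, 13:00-14:30.
Those are the intersection windows.
Summing the common windows: 150 + 90 = 240 minutes.

240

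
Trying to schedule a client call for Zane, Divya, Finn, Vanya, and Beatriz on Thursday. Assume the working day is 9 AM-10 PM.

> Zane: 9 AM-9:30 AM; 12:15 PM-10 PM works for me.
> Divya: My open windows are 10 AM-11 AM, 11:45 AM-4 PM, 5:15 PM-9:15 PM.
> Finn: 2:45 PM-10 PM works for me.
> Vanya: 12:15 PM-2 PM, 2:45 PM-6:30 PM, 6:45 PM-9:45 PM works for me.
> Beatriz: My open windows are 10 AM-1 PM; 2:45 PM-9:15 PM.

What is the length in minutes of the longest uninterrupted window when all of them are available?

Zane ∩ Divya: 12:15-16:00, 17:15-21:15.
Zane ∩ Divya ∩ Finn: 14:45-16:00, 17:15-21:15.
Zane ∩ Divya ∩ Finn ∩ Vanya: 14:45-16:00, 17:15-18:30, 18:45-21:15.
Zane ∩ Divya ∩ Finn ∩ Vanya ∩ Beatriz: 14:45-16:00, 17:15-18:30, 18:45-21:15.
The longest is 18:45-21:15 at 150 minutes.

150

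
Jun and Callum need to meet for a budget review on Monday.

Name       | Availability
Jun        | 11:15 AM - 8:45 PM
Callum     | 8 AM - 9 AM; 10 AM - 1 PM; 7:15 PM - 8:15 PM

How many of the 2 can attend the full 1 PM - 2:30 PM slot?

Jun can make the full 13:00-14:30 slot — that's 1.

1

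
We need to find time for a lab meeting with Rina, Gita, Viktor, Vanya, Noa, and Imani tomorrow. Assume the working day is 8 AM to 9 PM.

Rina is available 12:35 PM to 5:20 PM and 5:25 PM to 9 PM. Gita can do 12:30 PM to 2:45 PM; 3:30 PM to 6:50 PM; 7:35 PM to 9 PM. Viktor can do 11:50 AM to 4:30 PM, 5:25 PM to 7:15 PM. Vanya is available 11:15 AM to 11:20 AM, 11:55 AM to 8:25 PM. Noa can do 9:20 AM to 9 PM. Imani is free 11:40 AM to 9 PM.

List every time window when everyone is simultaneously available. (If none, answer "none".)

12:35-14:45, 15:30-16:30, 17:25-18:50

Rina ∩ Gita: 12:35-14:45, 15:30-17:20, 17:25-18:50, 19:35-21:00.
Rina ∩ Gita ∩ Viktor: 12:35-14:45, 15:30-16:30, 17:25-18:50.
Rina ∩ Gita ∩ Viktor ∩ Vanya: 12:35-14:45, 15:30-16:30, 17:25-18:50.
Rina ∩ Gita ∩ Viktor ∩ Vanya ∩ Noa: 12:35-14:45, 15:30-16:30, 17:25-18:50.
Rina ∩ Gita ∩ Viktor ∩ Vanya ∩ Noa ∩ Imani: 12:35-14:45, 15:30-16:30, 17:25-18:50.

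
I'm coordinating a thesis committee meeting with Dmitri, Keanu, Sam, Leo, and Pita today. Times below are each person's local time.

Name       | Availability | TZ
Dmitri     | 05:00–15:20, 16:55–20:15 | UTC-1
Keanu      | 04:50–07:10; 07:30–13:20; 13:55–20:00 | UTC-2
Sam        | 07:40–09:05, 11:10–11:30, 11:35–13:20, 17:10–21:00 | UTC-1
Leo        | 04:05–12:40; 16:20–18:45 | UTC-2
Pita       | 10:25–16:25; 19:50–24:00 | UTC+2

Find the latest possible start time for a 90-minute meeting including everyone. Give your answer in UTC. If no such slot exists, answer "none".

19:15

Dmitri in UTC: 06:00-16:20, 17:55-21:15 (add 1h to convert from UTC-1).
Keanu in UTC: 06:50-09:10, 09:30-15:20, 15:55-22:00 (add 2h to convert from UTC-2).
Sam in UTC: 08:40-10:05, 12:10-12:30, 12:35-14:20, 18:10-22:00 (add 1h to convert from UTC-1).
Leo in UTC: 06:05-14:40, 18:20-20:45 (add 2h to convert from UTC-2).
Pita in UTC: 08:25-14:25, 17:50-22:00 (subtract 2h to convert from UTC+2).
Dmitri ∩ Keanu: 06:50-09:10, 09:30-15:20, 15:55-16:20, 17:55-21:15.
Dmitri ∩ Keanu ∩ Sam: 08:40-09:10, 09:30-10:05, 12:10-12:30, 12:35-14:20, 18:10-21:15.
Dmitri ∩ Keanu ∩ Sam ∩ Leo: 08:40-09:10, 09:30-10:05, 12:10-12:30, 12:35-14:20, 18:20-20:45.
Dmitri ∩ Keanu ∩ Sam ∩ Leo ∩ Pita: 08:40-09:10, 09:30-10:05, 12:10-12:30, 12:35-14:20, 18:20-20:45.
So the common availability across everyone is 08:40-09:10, 09:30-10:05, 12:10-12:30, 12:35-14:20, 18:20-20:45.
The last common window of at least 90 minutes is 18:20-20:45; a 90-minute meeting can start as late as 19:15 and still end by 20:45.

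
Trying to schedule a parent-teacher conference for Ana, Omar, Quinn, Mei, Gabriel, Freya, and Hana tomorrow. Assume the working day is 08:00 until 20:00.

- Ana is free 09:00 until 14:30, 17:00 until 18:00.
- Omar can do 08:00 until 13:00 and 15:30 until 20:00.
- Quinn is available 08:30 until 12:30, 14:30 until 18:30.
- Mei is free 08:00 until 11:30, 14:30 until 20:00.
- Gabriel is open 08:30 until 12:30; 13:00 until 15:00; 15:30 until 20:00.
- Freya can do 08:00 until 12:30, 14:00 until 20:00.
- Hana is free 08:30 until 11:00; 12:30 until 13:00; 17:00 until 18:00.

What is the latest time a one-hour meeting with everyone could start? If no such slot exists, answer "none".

Ana ∩ Omar: 09:00-13:00, 17:00-18:00.
Ana ∩ Omar ∩ Quinn: 09:00-12:30, 17:00-18:00.
Ana ∩ Omar ∩ Quinn ∩ Mei: 09:00-11:30, 17:00-18:00.
Ana ∩ Omar ∩ Quinn ∩ Mei ∩ Gabriel: 09:00-11:30, 17:00-18:00.
Ana ∩ Omar ∩ Quinn ∩ Mei ∩ Gabriel ∩ Freya: 09:00-11:30, 17:00-18:00.
Ana ∩ Omar ∩ Quinn ∩ Mei ∩ Gabriel ∩ Freya ∩ Hana: 09:00-11:00, 17:00-18:00.
So the common availability across everyone is 09:00-11:00, 17:00-18:00.
The last common window of at least 60 minutes is 17:00-18:00; a 60-minute meeting can start as late as 17:00 and still end by 18:00.

17:00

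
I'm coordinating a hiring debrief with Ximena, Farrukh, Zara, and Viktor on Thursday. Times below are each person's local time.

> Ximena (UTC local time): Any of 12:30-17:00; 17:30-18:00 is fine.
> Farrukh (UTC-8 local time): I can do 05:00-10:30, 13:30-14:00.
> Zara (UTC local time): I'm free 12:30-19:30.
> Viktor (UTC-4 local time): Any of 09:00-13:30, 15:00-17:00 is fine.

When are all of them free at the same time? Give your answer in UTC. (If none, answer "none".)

13:00-17:00

Ximena in UTC: 12:30-17:00, 17:30-18:00.
Farrukh in UTC: 13:00-18:30, 21:30-22:00 (add 8h to convert from UTC-8).
Zara in UTC: 12:30-19:30.
Viktor in UTC: 13:00-17:30, 19:00-21:00 (add 4h to convert from UTC-4).
Ximena ∩ Farrukh: 13:00-17:00, 17:30-18:00.
Ximena ∩ Farrukh ∩ Zara: 13:00-17:00, 17:30-18:00.
Ximena ∩ Farrukh ∩ Zara ∩ Viktor: 13:00-17:00.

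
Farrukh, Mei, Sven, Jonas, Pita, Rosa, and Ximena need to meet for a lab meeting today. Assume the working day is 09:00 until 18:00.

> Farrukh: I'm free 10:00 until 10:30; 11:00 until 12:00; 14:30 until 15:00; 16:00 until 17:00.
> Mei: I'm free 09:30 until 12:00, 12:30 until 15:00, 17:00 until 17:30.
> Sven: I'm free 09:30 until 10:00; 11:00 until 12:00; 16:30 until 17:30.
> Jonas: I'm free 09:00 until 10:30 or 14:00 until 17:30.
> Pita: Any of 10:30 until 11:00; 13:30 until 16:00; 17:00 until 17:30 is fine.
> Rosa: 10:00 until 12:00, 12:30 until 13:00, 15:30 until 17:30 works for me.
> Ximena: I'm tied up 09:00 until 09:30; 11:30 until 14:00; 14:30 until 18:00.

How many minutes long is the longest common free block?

0

Farrukh free: 10:00-10:30, 11:00-12:00, 14:30-15:00, 16:00-17:00.
Mei free: 09:30-12:00, 12:30-15:00, 17:00-17:30.
Sven free: 09:30-10:00, 11:00-12:00, 16:30-17:30.
Jonas free: 09:00-10:30, 14:00-17:30.
Pita free: 10:30-11:00, 13:30-16:00, 17:00-17:30.
Rosa free: 10:00-12:00, 12:30-13:00, 15:30-17:30.
Ximena free: 09:30-11:30, 14:00-14:30 (invert busy blocks within the working day).
Farrukh ∩ Mei: 10:00-10:30, 11:00-12:00, 14:30-15:00.
Farrukh ∩ Mei ∩ Sven: 11:00-12:00.
Farrukh ∩ Mei ∩ Sven ∩ Jonas: ∅.
Farrukh ∩ Mei ∩ Sven ∩ Jonas ∩ Pita: ∅.
Farrukh ∩ Mei ∩ Sven ∩ Jonas ∩ Pita ∩ Rosa: ∅.
Farrukh ∩ Mei ∩ Sven ∩ Jonas ∩ Pita ∩ Rosa ∩ Ximena: ∅.
There is no time when everyone is free.
No common window exists, so the longest block is 0 minutes.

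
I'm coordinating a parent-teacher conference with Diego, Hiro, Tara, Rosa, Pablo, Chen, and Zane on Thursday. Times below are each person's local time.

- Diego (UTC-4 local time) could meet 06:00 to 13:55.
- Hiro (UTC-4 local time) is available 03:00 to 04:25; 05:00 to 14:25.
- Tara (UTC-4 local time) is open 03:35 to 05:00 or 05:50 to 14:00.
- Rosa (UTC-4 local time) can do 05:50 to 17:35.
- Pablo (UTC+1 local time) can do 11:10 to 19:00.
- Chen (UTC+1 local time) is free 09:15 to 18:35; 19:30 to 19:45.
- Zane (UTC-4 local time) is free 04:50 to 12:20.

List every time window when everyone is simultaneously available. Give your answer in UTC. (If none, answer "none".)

Diego in UTC: 10:00-17:55 (add 4h to convert from UTC-4).
Hiro in UTC: 07:00-08:25, 09:00-18:25 (add 4h to convert from UTC-4).
Tara in UTC: 07:35-09:00, 09:50-18:00 (add 4h to convert from UTC-4).
Rosa in UTC: 09:50-21:35 (add 4h to convert from UTC-4).
Pablo in UTC: 10:10-18:00 (subtract 1h to convert from UTC+1).
Chen in UTC: 08:15-17:35, 18:30-18:45 (subtract 1h to convert from UTC+1).
Zane in UTC: 08:50-16:20 (add 4h to convert from UTC-4).
Diego ∩ Hiro: 10:00-17:55.
Diego ∩ Hiro ∩ Tara: 10:00-17:55.
Diego ∩ Hiro ∩ Tara ∩ Rosa: 10:00-17:55.
Diego ∩ Hiro ∩ Tara ∩ Rosa ∩ Pablo: 10:10-17:55.
Diego ∩ Hiro ∩ Tara ∩ Rosa ∩ Pablo ∩ Chen: 10:10-17:35.
Diego ∩ Hiro ∩ Tara ∩ Rosa ∩ Pablo ∩ Chen ∩ Zane: 10:10-16:20.

10:10-16:20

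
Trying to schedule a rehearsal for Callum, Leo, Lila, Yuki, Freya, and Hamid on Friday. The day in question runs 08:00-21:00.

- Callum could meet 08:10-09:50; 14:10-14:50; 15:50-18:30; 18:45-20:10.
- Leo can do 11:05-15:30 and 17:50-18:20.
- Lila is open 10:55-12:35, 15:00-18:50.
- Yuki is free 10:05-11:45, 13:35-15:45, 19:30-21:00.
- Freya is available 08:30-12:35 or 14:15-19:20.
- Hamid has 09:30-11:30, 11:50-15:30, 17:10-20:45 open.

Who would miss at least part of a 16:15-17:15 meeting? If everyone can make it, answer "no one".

Callum: free for 16:15-17:15. Leo: not fully free for 16:15-17:15. Lila: free for 16:15-17:15. Yuki: not fully free for 16:15-17:15. Freya: free for 16:15-17:15. Hamid: not fully free for 16:15-17:15.

Hamid, Leo, Yuki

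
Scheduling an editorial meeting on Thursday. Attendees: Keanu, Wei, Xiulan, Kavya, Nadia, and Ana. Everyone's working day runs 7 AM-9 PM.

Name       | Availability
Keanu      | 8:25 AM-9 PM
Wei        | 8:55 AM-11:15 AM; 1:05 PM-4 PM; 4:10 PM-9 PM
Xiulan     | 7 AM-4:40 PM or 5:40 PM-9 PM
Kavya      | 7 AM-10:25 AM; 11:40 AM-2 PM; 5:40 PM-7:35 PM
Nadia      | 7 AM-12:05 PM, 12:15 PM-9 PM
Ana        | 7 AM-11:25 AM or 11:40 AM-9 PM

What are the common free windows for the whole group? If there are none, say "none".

Keanu ∩ Wei: 08:55-11:15, 13:05-16:00, 16:10-21:00.
Keanu ∩ Wei ∩ Xiulan: 08:55-11:15, 13:05-16:00, 16:10-16:40, 17:40-21:00.
Keanu ∩ Wei ∩ Xiulan ∩ Kavya: 08:55-10:25, 13:05-14:00, 17:40-19:35.
Keanu ∩ Wei ∩ Xiulan ∩ Kavya ∩ Nadia: 08:55-10:25, 13:05-14:00, 17:40-19:35.
Keanu ∩ Wei ∩ Xiulan ∩ Kavya ∩ Nadia ∩ Ana: 08:55-10:25, 13:05-14:00, 17:40-19:35.

08:55-10:25, 13:05-14:00, 17:40-19:35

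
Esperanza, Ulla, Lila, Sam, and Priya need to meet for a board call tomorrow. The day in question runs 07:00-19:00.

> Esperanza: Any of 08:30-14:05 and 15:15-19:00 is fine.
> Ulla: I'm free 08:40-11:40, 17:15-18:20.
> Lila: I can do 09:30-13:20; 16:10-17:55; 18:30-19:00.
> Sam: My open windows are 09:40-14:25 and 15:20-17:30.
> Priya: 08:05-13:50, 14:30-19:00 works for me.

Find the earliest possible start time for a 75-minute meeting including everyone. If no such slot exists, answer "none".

Esperanza ∩ Ulla: 08:40-11:40, 17:15-18:20.
Esperanza ∩ Ulla ∩ Lila: 09:30-11:40, 17:15-17:55.
Esperanza ∩ Ulla ∩ Lila ∩ Sam: 09:40-11:40, 17:15-17:30.
Esperanza ∩ Ulla ∩ Lila ∩ Sam ∩ Priya: 09:40-11:40, 17:15-17:30.
So the common availability across everyone is 09:40-11:40, 17:15-17:30.
The first common window of at least 75 minutes is 09:40-11:40, so the earliest start is 09:40.

09:40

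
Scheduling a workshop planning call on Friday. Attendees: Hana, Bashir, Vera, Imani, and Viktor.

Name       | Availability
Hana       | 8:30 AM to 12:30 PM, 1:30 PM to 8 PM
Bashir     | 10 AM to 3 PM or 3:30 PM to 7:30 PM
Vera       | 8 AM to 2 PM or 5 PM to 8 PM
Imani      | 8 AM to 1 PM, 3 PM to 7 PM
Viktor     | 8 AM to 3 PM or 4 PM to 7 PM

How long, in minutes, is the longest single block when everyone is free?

150

Hana ∩ Bashir: 10:00-12:30, 13:30-15:00, 15:30-19:30.
Hana ∩ Bashir ∩ Vera: 10:00-12:30, 13:30-14:00, 17:00-19:30.
Hana ∩ Bashir ∩ Vera ∩ Imani: 10:00-12:30, 17:00-19:00.
Hana ∩ Bashir ∩ Vera ∩ Imani ∩ Viktor: 10:00-12:30, 17:00-19:00.
The longest is 10:00-12:30 at 150 minutes.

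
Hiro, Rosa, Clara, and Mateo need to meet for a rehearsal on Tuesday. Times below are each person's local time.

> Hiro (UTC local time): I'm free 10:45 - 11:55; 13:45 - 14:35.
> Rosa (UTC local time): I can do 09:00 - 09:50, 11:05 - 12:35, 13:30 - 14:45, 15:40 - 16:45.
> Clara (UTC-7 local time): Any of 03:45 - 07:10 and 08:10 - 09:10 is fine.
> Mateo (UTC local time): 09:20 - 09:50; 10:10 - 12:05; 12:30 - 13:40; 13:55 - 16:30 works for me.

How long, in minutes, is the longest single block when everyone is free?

Hiro in UTC: 10:45-11:55, 13:45-14:35.
Rosa in UTC: 09:00-09:50, 11:05-12:35, 13:30-14:45, 15:40-16:45.
Clara in UTC: 10:45-14:10, 15:10-16:10 (add 7h to convert from UTC-7).
Mateo in UTC: 09:20-09:50, 10:10-12:05, 12:30-13:40, 13:55-16:30.
Hiro ∩ Rosa: 11:05-11:55, 13:45-14:35.
Hiro ∩ Rosa ∩ Clara: 11:05-11:55, 13:45-14:10.
Hiro ∩ Rosa ∩ Clara ∩ Mateo: 11:05-11:55, 13:55-14:10.
Those are the intersection windows.
The longest is 11:05-11:55 at 50 minutes.

50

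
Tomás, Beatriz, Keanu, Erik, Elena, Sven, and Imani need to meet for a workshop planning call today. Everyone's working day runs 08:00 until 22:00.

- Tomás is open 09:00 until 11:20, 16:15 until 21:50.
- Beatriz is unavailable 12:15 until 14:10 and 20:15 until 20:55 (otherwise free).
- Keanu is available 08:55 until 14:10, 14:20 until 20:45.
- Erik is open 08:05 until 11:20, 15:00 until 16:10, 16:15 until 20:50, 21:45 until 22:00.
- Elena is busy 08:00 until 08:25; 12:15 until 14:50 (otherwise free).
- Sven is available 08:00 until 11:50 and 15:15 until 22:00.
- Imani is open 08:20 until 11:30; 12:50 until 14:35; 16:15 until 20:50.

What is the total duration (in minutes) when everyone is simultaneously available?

380

Tomás free: 09:00-11:20, 16:15-21:50.
Beatriz free: 08:00-12:15, 14:10-20:15, 20:55-22:00 (invert busy blocks within the working day).
Keanu free: 08:55-14:10, 14:20-20:45.
Erik free: 08:05-11:20, 15:00-16:10, 16:15-20:50, 21:45-22:00.
Elena free: 08:25-12:15, 14:50-22:00 (invert busy blocks within the working day).
Sven free: 08:00-11:50, 15:15-22:00.
Imani free: 08:20-11:30, 12:50-14:35, 16:15-20:50.
Tomás ∩ Beatriz: 09:00-11:20, 16:15-20:15, 20:55-21:50.
Tomás ∩ Beatriz ∩ Keanu: 09:00-11:20, 16:15-20:15.
Tomás ∩ Beatriz ∩ Keanu ∩ Erik: 09:00-11:20, 16:15-20:15.
Tomás ∩ Beatriz ∩ Keanu ∩ Erik ∩ Elena: 09:00-11:20, 16:15-20:15.
Tomás ∩ Beatriz ∩ Keanu ∩ Erik ∩ Elena ∩ Sven: 09:00-11:20, 16:15-20:15.
Tomás ∩ Beatriz ∩ Keanu ∩ Erik ∩ Elena ∩ Sven ∩ Imani: 09:00-11:20, 16:15-20:15.
Summing the common windows: 140 + 240 = 380 minutes.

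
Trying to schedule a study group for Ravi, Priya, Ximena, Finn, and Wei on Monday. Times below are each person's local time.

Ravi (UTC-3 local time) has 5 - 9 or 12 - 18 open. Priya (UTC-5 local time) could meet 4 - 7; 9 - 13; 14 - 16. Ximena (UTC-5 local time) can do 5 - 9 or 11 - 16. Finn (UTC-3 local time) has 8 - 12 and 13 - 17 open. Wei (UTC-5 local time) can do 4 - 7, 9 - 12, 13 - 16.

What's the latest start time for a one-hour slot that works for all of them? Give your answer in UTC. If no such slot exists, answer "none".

Ravi in UTC: 08:00-12:00, 15:00-21:00 (add 3h to convert from UTC-3).
Priya in UTC: 09:00-12:00, 14:00-18:00, 19:00-21:00 (add 5h to convert from UTC-5).
Ximena in UTC: 10:00-14:00, 16:00-21:00 (add 5h to convert from UTC-5).
Finn in UTC: 11:00-15:00, 16:00-20:00 (add 3h to convert from UTC-3).
Wei in UTC: 09:00-12:00, 14:00-17:00, 18:00-21:00 (add 5h to convert from UTC-5).
Ravi ∩ Priya: 09:00-12:00, 15:00-18:00, 19:00-21:00.
Ravi ∩ Priya ∩ Ximena: 10:00-12:00, 16:00-18:00, 19:00-21:00.
Ravi ∩ Priya ∩ Ximena ∩ Finn: 11:00-12:00, 16:00-18:00, 19:00-20:00.
Ravi ∩ Priya ∩ Ximena ∩ Finn ∩ Wei: 11:00-12:00, 16:00-17:00, 19:00-20:00.
The last common window of at least 60 minutes is 19:00-20:00; a 60-minute meeting can start as late as 19:00 and still end by 20:00.

19:00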